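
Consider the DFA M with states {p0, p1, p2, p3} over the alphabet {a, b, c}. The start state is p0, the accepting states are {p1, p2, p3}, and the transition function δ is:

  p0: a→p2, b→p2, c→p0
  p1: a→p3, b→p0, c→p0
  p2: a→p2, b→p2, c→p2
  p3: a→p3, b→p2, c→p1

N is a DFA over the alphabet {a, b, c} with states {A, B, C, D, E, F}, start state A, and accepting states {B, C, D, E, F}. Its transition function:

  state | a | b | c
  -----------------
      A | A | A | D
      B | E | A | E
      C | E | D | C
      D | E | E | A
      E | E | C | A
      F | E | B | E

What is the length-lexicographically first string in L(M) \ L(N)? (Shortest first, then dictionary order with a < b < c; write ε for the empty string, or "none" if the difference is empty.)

a

The string a is accepted by M but not by N.
No shorter string lies in the difference, and a is the lexicographically first length-1 string in L(M) \ L(N).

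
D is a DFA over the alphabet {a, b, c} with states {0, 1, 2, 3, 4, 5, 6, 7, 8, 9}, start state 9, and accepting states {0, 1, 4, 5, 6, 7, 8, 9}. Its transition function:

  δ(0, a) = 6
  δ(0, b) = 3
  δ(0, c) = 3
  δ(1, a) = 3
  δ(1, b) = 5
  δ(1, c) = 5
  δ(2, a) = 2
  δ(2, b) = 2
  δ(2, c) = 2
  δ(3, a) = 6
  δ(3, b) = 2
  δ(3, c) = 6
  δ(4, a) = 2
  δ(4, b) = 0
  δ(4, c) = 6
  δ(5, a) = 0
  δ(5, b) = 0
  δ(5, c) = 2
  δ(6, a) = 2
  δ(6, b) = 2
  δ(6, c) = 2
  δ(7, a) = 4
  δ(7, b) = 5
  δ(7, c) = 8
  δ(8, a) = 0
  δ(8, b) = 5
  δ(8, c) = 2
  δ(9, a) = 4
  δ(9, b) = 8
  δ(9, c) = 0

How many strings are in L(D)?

35

The useful subgraph on states {0, 3, 4, 5, 6, 8, 9} is acyclic, so L(D) is finite; the longest accepting path visits 6 useful states, giving maximum string length 5.
Counting accepting paths from 9 by length: 1 of length 0, 3 of length 1, 5 of length 2, 8 of length 3, 10 of length 4, 8 of length 5. Total 35.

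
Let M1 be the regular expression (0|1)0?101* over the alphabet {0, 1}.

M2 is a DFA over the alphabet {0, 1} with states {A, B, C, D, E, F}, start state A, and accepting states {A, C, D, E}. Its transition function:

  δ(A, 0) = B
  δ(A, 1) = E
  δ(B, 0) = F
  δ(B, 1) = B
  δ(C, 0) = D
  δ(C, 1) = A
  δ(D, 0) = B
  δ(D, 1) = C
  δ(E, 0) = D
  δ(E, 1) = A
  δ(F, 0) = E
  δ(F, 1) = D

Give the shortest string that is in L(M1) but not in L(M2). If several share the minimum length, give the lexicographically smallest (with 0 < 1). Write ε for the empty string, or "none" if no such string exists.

The string 010 is accepted by M1 but not by M2.
No shorter string lies in the difference, and 010 is the lexicographically first length-3 string in L(M1) \ L(M2).

010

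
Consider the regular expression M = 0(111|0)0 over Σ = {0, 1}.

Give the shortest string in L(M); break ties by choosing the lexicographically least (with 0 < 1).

By inspection of the expression, no string of length less than 3 matches, and 000 is the lexicographically first match of length 3.

000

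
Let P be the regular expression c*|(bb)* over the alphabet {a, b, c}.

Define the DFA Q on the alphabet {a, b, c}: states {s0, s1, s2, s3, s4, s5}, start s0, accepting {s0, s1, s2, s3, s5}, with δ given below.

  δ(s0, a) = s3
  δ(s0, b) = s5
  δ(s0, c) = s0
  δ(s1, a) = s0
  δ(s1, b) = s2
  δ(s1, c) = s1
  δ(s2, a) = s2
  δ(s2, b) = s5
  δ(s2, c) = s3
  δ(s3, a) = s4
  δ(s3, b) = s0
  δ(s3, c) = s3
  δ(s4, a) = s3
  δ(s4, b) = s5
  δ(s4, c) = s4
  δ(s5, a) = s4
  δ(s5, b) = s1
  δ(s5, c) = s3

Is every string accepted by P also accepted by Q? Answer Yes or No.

Converting the expression P to a DFA (subset construction, then merging equivalent states) gives the minimal DFA with states {p0, p1, p2, p3, p4}, start state p0, accepting states {p0, p3, p4} and transitions p0: a→p1, b→p2, c→p3; p1: a→p1, b→p1, c→p1; p2: a→p1, b→p4, c→p1; p3: a→p1, b→p1, c→p3; p4: a→p1, b→p2, c→p1.
Exploring the product automaton P × Q from the start pair (p0, s0), following both machines on each input symbol, reaches 14 state pairs: (p0, s0), (p1, s3), (p2, s5), (p3, s0), (p1, s4), (p1, s0), (p4, s1), (p1, s5), (p2, s2), (p1, s1), (p1, s2), (p4, s5), (p2, s1), (p4, s2).
P accepts in {p0, p3, p4} and Q accepts in {s0, s1, s2, s3, s5}. The reachable pairs whose P-component is accepting are (p0, s0), (p3, s0), (p4, s1), (p4, s5), (p4, s2); in each of them the Q-component is accepting too, so the product for L(P) \ L(Q) (P-component accepting, Q-component rejecting) has no reachable accepting pair and the difference is empty.
Hence every string in L(P) is also in L(Q).

Yes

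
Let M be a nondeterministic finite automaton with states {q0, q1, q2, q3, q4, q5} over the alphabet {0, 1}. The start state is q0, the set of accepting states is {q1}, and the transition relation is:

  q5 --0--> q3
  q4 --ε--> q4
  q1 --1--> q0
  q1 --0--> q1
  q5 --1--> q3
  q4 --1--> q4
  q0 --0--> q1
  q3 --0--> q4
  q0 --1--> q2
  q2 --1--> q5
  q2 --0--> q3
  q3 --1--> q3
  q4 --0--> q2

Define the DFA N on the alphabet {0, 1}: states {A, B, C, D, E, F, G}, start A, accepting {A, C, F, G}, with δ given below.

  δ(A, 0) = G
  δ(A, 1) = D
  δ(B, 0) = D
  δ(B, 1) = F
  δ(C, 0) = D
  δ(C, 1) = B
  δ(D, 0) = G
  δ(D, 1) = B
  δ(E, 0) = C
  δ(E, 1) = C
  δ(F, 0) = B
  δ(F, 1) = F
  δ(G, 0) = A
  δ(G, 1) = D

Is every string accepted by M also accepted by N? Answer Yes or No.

Yes

Exploring the product automaton M × N from the start pair (q0, A), following both machines on each input symbol, reaches 21 state pairs: (q0, A), (q1, G), (q2, D), (q1, A), (q0, D), (q3, G), (q5, B), (q2, B), (q4, A), (q3, D), (q3, F), (q5, F), (q2, G), (q4, D), (q4, G), (q3, B), (q4, B), (q3, A), (q5, D), (q2, A), (q4, F).
M accepts in {q1} and N accepts in {A, C, F, G}. The reachable pairs whose M-component is accepting are (q1, G), (q1, A); in each of them the N-component is accepting too, so the product for L(M) \ L(N) (M-component accepting, N-component rejecting) has no reachable accepting pair and the difference is empty.
Hence every string in L(M) is also in L(N).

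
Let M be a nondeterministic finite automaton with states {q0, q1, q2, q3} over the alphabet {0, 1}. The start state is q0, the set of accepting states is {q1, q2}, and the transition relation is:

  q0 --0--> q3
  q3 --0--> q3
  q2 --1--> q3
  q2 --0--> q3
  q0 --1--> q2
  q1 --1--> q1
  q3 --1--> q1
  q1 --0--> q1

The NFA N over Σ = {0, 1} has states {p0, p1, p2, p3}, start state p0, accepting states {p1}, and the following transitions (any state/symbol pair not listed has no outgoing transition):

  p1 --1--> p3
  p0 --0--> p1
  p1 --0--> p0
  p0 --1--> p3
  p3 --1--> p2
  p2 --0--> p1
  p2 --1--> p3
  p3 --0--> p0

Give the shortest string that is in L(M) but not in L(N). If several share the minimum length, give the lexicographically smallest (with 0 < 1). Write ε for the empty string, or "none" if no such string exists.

The string 1 is accepted by M but not by N.
No shorter string lies in the difference, and 1 is the lexicographically first length-1 string in L(M) \ L(N).

1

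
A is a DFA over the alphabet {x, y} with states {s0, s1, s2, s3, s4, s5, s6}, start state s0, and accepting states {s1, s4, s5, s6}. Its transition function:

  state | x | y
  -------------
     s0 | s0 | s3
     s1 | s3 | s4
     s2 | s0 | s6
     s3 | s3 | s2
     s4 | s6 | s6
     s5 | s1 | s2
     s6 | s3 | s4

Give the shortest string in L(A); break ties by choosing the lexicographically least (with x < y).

A breadth-first search from s0 reaches an accepting state first via the path s0 → s3 → s2 → s6 on input yyy.
No string of length < 3 is accepted (BFS exhausts all shorter strings without reaching an accepting state), and yyy is the lexicographically least accepting string of length 3.

yyy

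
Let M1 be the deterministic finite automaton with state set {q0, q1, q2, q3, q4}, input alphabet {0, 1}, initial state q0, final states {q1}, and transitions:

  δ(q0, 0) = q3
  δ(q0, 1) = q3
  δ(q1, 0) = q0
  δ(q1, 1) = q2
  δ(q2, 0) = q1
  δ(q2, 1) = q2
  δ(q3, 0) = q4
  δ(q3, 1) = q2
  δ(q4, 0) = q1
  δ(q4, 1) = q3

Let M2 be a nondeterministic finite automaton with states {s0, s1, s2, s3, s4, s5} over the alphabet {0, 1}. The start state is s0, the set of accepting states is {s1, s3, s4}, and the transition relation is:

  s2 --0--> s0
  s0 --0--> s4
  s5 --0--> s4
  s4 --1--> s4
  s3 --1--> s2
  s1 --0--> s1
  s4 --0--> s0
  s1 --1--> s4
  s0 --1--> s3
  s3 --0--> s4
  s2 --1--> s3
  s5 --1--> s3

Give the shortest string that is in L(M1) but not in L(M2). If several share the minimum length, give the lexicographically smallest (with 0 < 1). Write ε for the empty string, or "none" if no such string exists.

010

The string 010 is accepted by M1 but not by M2.
No shorter string lies in the difference, and 010 is the lexicographically first length-3 string in L(M1) \ L(M2).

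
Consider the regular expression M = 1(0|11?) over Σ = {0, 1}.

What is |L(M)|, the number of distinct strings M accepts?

The expression has no Kleene star, so L(M) is finite. Expanding the alternatives gives {10, 11, 111}.
That is 2 of length 2, 1 of length 3: 3 strings in all.

3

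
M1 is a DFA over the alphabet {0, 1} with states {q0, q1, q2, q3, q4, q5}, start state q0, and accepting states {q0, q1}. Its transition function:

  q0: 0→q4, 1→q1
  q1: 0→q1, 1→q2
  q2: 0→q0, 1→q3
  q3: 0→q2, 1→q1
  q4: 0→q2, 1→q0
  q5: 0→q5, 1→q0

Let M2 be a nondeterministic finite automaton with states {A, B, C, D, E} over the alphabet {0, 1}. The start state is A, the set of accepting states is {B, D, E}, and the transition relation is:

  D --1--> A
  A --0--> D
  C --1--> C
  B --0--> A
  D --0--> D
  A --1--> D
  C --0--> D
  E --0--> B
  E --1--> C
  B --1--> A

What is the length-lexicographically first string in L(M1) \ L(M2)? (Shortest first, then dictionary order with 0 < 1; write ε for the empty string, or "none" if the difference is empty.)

ε

The empty string ε is accepted by M1 but not by M2.
Since ε is the unique shortest string, it is the required witness.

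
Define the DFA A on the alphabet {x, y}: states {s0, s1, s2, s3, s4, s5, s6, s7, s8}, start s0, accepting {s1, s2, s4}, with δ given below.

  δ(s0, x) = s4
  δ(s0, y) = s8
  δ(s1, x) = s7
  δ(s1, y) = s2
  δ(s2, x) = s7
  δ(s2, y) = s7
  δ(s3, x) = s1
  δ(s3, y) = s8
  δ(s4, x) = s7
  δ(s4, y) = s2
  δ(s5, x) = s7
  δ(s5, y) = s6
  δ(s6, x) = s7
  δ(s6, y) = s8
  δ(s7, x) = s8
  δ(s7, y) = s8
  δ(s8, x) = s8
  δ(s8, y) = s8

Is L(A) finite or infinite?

The useful states (reachable from s0 and able to reach an accepting state) are {s0, s2, s4}.
Restricted to these states the transition graph has no cycle, so every accepting path has bounded length and L is finite.

finite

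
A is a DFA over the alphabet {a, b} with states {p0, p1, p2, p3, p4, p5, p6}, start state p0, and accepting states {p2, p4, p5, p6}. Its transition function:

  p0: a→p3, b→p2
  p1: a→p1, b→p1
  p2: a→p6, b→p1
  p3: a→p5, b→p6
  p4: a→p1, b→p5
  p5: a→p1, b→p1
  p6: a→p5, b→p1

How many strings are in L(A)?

The useful subgraph on states {p0, p2, p3, p5, p6} is acyclic, so L(A) is finite; the longest accepting path visits 4 useful states, giving maximum string length 3.
Counting accepting paths from p0 by length: 1 of length 1, 3 of length 2, 2 of length 3. Total 6.

6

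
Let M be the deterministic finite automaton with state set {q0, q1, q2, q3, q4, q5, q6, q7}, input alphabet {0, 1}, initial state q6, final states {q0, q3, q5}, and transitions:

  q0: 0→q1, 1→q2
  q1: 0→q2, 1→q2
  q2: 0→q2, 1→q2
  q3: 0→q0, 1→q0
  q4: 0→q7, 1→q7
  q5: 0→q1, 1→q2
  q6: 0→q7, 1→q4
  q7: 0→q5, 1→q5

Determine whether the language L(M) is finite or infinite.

finite

The useful states (reachable from q6 and able to reach an accepting state) are {q4, q5, q6, q7}.
Restricted to these states the transition graph has no cycle, so every accepting path has bounded length and L is finite.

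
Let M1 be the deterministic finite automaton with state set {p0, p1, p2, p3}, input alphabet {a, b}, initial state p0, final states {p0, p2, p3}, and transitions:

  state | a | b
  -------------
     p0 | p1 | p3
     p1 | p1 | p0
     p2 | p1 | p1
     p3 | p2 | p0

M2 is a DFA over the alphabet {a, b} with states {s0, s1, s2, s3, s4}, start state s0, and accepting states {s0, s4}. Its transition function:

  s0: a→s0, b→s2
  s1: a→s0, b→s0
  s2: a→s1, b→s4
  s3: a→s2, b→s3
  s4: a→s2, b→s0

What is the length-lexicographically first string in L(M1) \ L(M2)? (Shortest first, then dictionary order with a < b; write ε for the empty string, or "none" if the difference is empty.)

The string b is accepted by M1 but not by M2.
No shorter string lies in the difference, and b is the lexicographically first length-1 string in L(M1) \ L(M2).

b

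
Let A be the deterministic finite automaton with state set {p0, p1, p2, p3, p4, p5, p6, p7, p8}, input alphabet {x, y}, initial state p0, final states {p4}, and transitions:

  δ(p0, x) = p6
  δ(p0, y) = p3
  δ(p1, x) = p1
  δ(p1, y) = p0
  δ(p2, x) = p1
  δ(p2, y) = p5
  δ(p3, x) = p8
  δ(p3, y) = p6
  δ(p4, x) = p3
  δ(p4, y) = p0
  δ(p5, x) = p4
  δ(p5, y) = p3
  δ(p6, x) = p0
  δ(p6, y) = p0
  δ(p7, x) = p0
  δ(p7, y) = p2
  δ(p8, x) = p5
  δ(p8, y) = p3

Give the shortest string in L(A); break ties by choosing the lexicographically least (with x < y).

A breadth-first search from p0 reaches an accepting state first via the path p0 → p3 → p8 → p5 → p4 on input yxxx.
No string of length < 4 is accepted (BFS exhausts all shorter strings without reaching an accepting state), and yxxx is the lexicographically least accepting string of length 4.

yxxx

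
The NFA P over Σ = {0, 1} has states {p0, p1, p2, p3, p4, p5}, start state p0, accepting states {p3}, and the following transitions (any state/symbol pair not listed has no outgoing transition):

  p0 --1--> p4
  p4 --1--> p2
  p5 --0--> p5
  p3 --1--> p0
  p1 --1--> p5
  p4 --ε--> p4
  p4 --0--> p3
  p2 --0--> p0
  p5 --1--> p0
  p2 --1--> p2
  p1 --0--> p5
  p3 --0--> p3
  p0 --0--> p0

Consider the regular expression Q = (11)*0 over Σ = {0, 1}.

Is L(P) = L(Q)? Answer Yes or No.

No

The string 10 is accepted by P but rejected by Q.
So L(P) ≠ L(Q).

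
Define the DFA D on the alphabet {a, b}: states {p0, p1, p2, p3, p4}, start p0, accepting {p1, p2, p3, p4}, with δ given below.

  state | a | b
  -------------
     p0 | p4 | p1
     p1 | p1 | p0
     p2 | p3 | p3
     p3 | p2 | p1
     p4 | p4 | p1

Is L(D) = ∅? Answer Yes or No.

No

The string a is accepted: the run p0 → p4 ends in the accepting state p4.
Since at least one string is accepted, L(D) is not empty.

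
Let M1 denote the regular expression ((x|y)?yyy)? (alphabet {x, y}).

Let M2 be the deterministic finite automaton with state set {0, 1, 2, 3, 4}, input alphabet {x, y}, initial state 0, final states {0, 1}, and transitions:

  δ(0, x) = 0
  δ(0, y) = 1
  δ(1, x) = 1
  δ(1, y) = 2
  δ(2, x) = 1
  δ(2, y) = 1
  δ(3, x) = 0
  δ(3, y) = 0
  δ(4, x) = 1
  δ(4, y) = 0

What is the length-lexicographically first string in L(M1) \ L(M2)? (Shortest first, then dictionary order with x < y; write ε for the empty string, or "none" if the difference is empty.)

yyyy

The string yyyy is accepted by M1 but not by M2.
No shorter string lies in the difference, and yyyy is the lexicographically first length-4 string in L(M1) \ L(M2).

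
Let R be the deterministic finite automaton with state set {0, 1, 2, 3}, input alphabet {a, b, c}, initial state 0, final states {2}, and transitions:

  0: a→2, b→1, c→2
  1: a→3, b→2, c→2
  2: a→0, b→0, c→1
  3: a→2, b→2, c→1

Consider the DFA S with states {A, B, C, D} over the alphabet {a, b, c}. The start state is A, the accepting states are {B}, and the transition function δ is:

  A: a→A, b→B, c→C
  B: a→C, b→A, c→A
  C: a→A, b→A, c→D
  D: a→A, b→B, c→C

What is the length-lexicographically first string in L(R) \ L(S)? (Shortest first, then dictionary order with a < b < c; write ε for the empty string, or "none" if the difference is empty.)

The string a is accepted by R but not by S.
No shorter string lies in the difference, and a is the lexicographically first length-1 string in L(R) \ L(S).

a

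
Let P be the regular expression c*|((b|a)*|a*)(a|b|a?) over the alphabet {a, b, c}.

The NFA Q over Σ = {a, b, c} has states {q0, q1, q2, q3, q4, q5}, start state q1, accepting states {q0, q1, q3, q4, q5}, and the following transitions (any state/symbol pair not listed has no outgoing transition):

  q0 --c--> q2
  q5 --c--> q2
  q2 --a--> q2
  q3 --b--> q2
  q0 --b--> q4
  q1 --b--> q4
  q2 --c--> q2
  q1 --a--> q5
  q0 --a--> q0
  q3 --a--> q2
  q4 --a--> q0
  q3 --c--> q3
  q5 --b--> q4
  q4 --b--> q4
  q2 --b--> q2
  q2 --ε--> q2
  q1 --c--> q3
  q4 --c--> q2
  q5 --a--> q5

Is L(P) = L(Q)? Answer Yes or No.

Yes

Converting the expression P to a DFA (subset construction, then merging equivalent states) gives the minimal DFA with states {p0, p1, p2, p3}, start state p0, accepting states {p0, p1, p2} and transitions p0: a→p1, b→p1, c→p2; p1: a→p1, b→p1, c→p3; p2: a→p3, b→p3, c→p2; p3: a→p3, b→p3, c→p3.
Exploring the product automaton P × Q from the start pair (p0, q1), following both machines on each input symbol, reaches 6 state pairs: (p0, q1), (p1, q5), (p1, q4), (p2, q3), (p3, q2), (p1, q0).
P accepts in {p0, p1, p2} and Q accepts in {q0, q1, q3, q4, q5}. In every reachable pair the two components are either both accepting — (p0, q1), (p1, q5), (p1, q4), (p2, q3), (p1, q0) — or both non-accepting, so no string is accepted by exactly one of the machines: L(P) \ L(Q) and L(Q) \ L(P) are both empty.
Hence every string is accepted by P iff it is accepted by Q, and the two languages coincide.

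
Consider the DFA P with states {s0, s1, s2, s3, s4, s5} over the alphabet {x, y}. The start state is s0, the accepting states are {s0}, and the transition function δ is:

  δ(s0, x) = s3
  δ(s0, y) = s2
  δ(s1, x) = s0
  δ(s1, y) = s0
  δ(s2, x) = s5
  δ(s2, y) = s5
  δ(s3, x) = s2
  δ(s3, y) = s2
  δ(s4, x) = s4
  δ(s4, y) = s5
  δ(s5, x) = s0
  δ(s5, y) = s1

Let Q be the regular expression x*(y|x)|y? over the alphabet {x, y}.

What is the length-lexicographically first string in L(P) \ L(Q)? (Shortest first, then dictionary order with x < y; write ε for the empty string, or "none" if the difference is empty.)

yxx

The string yxx is accepted by P but not by Q.
No shorter string lies in the difference, and yxx is the lexicographically first length-3 string in L(P) \ L(Q).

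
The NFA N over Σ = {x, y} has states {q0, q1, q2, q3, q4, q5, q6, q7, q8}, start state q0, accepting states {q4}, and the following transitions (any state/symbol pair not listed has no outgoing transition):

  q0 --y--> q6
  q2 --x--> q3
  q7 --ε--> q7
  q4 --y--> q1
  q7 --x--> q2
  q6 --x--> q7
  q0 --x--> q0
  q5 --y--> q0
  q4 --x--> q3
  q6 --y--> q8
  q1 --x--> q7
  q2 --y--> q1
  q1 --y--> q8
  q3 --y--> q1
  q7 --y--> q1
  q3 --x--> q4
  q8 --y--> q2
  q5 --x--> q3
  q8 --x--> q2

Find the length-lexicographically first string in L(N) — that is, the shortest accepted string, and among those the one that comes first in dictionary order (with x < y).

yxxxx

A breadth-first search from q0 reaches an accepting state first via the path q0 → q6 → q7 → q2 → q3 → q4 on input yxxxx.
No string of length < 5 is accepted (BFS exhausts all shorter strings without reaching an accepting state), and yxxxx is the lexicographically least accepting string of length 5.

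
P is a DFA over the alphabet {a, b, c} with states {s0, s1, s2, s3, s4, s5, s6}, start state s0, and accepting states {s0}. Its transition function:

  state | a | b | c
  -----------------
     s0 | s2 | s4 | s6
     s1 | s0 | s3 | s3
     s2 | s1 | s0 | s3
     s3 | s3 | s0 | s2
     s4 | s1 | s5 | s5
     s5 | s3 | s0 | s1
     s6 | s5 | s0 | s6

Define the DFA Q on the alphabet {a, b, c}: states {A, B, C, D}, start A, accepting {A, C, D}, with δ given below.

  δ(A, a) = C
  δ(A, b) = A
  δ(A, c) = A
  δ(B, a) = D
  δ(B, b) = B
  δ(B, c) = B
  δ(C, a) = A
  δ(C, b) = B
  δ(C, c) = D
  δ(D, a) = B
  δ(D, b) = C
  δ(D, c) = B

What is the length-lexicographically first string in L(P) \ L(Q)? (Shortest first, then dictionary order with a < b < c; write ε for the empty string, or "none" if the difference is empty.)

The string ab is accepted by P but not by Q.
No shorter string lies in the difference, and ab is the lexicographically first length-2 string in L(P) \ L(Q).

ab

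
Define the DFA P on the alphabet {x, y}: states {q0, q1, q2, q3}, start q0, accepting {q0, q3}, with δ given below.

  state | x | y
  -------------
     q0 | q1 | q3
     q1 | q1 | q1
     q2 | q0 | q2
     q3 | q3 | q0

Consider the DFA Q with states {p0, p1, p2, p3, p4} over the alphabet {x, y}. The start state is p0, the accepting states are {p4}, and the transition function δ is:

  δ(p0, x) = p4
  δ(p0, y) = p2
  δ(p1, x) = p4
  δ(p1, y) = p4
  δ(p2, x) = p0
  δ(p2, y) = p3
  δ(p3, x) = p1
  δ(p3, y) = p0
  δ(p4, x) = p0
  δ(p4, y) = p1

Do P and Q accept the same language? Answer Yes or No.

No

The empty string ε is accepted by P but rejected by Q.
So L(P) ≠ L(Q).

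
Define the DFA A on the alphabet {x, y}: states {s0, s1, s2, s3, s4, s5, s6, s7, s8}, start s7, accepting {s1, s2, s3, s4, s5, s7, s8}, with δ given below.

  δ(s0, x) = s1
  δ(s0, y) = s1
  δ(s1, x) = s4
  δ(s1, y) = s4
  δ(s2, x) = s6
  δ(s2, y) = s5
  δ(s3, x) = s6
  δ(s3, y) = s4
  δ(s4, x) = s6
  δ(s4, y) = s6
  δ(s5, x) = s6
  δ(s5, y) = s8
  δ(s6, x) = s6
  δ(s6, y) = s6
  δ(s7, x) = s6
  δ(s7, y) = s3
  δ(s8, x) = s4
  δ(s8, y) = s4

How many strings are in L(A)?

3

The useful subgraph on states {s3, s4, s7} is acyclic, so L(A) is finite; the longest accepting path visits 3 useful states, giving maximum string length 2.
Counting accepting paths from s7 by length: 1 of length 0, 1 of length 1, 1 of length 2. Total 3.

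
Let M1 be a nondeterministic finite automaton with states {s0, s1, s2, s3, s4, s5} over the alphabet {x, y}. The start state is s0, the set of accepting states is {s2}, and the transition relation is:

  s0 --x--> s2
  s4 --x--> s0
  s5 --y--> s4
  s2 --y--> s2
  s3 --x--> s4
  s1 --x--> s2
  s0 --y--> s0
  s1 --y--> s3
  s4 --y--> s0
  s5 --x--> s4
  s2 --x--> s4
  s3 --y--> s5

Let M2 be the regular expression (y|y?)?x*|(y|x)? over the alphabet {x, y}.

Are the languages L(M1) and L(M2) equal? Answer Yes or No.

The string xy is accepted by M1 but rejected by M2.
So L(M1) ≠ L(M2).

No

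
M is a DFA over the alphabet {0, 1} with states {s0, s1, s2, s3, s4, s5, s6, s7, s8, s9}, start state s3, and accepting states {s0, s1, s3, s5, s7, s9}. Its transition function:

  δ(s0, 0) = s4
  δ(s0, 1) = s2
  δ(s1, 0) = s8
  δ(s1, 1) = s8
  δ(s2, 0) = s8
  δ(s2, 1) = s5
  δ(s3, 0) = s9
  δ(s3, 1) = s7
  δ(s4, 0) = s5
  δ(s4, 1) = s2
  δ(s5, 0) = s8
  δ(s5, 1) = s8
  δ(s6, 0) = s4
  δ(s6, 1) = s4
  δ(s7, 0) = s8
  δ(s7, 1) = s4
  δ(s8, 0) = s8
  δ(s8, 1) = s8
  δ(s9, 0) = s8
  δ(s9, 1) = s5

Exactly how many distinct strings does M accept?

The useful subgraph on states {s2, s3, s4, s5, s7, s9} is acyclic, so L(M) is finite; the longest accepting path visits 5 useful states, giving maximum string length 4.
Counting accepting paths from s3 by length: 1 of length 0, 2 of length 1, 1 of length 2, 1 of length 3, 1 of length 4. Total 6.

6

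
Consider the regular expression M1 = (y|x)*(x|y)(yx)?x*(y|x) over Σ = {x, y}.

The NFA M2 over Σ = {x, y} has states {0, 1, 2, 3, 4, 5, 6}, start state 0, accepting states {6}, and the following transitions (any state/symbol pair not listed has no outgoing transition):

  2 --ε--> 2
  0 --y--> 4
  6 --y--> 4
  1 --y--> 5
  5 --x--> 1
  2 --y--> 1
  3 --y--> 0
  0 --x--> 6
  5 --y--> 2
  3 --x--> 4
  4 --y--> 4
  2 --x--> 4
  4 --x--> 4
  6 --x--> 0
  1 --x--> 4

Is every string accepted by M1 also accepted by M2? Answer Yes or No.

No

The string xx is in L(M1) but not in L(M2).
So L(M1) ⊄ L(M2).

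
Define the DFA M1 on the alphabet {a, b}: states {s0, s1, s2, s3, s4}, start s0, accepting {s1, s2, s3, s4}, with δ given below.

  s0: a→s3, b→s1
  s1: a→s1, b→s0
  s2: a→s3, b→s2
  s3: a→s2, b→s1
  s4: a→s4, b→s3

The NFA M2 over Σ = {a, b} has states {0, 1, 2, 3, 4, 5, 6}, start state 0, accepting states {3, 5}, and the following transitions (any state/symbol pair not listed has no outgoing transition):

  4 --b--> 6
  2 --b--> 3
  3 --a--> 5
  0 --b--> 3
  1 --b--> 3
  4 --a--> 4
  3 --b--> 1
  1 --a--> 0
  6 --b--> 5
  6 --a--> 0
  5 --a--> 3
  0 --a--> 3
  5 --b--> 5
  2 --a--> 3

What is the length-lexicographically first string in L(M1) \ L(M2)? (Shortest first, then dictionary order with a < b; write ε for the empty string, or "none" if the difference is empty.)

The string ab is accepted by M1 but not by M2.
No shorter string lies in the difference, and ab is the lexicographically first length-2 string in L(M1) \ L(M2).

ab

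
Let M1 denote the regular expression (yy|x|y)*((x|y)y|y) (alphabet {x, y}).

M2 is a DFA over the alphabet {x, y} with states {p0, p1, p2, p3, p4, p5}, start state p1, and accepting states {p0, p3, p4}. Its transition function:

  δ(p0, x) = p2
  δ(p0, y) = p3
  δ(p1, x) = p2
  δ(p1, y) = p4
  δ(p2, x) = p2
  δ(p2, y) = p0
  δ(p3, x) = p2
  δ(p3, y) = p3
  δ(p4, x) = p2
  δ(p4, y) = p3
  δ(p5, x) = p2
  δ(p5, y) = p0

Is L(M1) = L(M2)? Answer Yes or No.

Converting the expression M1 to a DFA (subset construction, then merging equivalent states) gives the minimal DFA with states {r0, r1}, start state r0, accepting states {r1} and transitions r0: x→r0, y→r1; r1: x→r0, y→r1.
Exploring the product automaton M1 × M2 from the start pair (r0, p1), following both machines on each input symbol, reaches 5 state pairs: (r0, p1), (r0, p2), (r1, p4), (r1, p0), (r1, p3).
M1 accepts in {r1} and M2 accepts in {p0, p3, p4}. In every reachable pair the two components are either both accepting — (r1, p4), (r1, p0), (r1, p3) — or both non-accepting, so no string is accepted by exactly one of the machines: L(M1) \ L(M2) and L(M2) \ L(M1) are both empty.
Hence every string is accepted by M1 iff it is accepted by M2, and the two languages coincide.

Yes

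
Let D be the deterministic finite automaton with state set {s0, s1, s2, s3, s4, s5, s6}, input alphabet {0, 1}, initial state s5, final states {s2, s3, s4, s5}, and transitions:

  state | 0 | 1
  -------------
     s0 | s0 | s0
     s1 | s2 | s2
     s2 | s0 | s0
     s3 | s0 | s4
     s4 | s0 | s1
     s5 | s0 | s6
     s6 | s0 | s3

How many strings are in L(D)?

5

The useful subgraph on states {s1, s2, s3, s4, s5, s6} is acyclic, so L(D) is finite; the longest accepting path visits 6 useful states, giving maximum string length 5.
Counting accepting paths from s5 by length: 1 of length 0, 1 of length 2, 1 of length 3, 2 of length 5. Total 5.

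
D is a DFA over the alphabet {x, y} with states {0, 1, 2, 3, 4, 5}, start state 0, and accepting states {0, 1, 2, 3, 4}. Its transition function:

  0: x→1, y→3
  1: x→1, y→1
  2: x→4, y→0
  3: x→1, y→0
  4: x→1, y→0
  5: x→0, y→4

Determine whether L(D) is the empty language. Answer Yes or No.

The empty string ε is accepted: the run 0 ends in the accepting state 0.
Since at least one string is accepted, L(D) is not empty.

No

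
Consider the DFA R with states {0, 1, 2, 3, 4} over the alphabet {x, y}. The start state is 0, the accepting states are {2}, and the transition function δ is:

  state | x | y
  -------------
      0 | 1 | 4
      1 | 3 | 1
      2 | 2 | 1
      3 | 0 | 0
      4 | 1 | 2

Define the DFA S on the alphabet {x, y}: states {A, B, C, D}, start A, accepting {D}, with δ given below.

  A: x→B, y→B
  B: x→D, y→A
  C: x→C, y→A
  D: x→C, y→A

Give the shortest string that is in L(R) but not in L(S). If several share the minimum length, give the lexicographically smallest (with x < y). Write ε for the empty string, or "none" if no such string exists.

yy

The string yy is accepted by R but not by S.
No shorter string lies in the difference, and yy is the lexicographically first length-2 string in L(R) \ L(S).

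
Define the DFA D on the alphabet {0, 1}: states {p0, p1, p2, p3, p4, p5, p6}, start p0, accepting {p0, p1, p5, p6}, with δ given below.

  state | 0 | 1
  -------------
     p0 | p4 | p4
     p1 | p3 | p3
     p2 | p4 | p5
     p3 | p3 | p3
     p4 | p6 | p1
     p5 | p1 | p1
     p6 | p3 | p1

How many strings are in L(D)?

The useful subgraph on states {p0, p1, p4, p6} is acyclic, so L(D) is finite; the longest accepting path visits 4 useful states, giving maximum string length 3.
Counting accepting paths from p0 by length: 1 of length 0, 4 of length 2, 2 of length 3. Total 7.

7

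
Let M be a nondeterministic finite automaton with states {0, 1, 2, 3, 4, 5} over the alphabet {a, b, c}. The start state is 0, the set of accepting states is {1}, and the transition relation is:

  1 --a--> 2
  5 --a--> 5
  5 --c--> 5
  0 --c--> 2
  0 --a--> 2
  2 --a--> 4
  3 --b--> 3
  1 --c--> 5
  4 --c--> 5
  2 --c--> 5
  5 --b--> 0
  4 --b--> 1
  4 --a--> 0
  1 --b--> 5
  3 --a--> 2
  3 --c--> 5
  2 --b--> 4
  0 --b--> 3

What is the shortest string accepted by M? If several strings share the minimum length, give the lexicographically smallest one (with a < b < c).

A breadth-first search from 0 reaches an accepting state first via the path 0 → 2 → 4 → 1 on input aab.
No string of length < 3 is accepted (BFS exhausts all shorter strings without reaching an accepting state), and aab is the lexicographically least accepting string of length 3.

aab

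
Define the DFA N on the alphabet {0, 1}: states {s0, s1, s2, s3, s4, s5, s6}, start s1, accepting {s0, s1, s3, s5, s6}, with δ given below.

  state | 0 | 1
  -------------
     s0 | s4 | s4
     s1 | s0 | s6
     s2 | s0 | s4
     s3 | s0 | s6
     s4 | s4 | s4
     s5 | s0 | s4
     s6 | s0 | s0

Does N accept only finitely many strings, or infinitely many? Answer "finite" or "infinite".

finite

The useful states (reachable from s1 and able to reach an accepting state) are {s0, s1, s6}.
Restricted to these states the transition graph has no cycle, so every accepting path has bounded length and L is finite.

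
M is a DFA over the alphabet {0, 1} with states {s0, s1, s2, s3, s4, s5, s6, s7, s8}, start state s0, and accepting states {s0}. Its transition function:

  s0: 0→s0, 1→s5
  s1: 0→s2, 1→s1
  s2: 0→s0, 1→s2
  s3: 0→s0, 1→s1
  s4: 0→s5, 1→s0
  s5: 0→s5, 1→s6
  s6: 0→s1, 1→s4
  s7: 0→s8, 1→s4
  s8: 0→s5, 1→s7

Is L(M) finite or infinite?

State s0 is reachable from the start and can reach an accepting state, and it lies on the cycle s0 → s0.
Traversing that cycle any number of times yields accepted strings of unbounded length, so the language is infinite.

infinite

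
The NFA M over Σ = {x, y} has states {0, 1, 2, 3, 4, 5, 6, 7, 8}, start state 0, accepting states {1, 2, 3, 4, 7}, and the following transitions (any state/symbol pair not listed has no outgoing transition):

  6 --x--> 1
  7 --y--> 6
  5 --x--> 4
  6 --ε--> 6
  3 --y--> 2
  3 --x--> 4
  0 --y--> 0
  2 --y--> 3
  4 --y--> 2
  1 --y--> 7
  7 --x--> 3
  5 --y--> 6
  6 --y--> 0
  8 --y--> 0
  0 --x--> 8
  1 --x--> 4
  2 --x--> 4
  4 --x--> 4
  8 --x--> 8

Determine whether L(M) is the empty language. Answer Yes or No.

Yes

The states reachable from the start state are {0, 8}.
None of the accepting states {1, 2, 3, 4, 7} is reachable, so no string is accepted and L(M) = ∅.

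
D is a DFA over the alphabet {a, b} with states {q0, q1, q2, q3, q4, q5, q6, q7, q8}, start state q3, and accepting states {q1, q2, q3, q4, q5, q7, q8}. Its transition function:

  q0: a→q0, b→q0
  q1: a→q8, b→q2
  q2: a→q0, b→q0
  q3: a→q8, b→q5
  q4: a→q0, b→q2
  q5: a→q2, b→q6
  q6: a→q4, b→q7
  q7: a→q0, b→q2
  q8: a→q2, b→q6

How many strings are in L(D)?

13

The useful subgraph on states {q2, q3, q4, q5, q6, q7, q8} is acyclic, so L(D) is finite; the longest accepting path visits 5 useful states, giving maximum string length 4.
Counting accepting paths from q3 by length: 1 of length 0, 2 of length 1, 2 of length 2, 4 of length 3, 4 of length 4. Total 13.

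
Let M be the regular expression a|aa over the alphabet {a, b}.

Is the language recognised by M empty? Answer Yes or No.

No

The string a matches the expression, so it belongs to L(M).
Since L(M) contains at least one string, it is not empty.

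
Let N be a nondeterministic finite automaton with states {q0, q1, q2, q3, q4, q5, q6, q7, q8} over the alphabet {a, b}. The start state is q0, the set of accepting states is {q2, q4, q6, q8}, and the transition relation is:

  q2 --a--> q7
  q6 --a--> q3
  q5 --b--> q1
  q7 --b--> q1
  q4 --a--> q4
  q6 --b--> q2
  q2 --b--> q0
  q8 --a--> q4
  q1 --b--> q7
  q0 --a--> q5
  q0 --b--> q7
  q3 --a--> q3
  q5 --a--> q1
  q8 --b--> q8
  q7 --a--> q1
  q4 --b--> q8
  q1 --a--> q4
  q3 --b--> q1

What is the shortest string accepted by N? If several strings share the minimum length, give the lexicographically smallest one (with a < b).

A breadth-first search from q0 reaches an accepting state first via the path q0 → q5 → q1 → q4 on input aaa.
No string of length < 3 is accepted (BFS exhausts all shorter strings without reaching an accepting state), and aaa is the lexicographically least accepting string of length 3.

aaa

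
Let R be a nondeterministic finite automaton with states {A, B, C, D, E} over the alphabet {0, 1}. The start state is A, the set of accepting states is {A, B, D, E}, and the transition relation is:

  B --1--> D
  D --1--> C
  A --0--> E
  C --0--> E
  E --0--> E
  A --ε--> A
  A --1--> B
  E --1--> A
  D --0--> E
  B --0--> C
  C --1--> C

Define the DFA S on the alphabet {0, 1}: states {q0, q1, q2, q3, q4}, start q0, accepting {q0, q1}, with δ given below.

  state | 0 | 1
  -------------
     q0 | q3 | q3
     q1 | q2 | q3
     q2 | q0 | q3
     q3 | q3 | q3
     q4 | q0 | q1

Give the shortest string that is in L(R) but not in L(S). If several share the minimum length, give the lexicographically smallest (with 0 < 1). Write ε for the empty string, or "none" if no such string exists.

0

The string 0 is accepted by R but not by S.
No shorter string lies in the difference, and 0 is the lexicographically first length-1 string in L(R) \ L(S).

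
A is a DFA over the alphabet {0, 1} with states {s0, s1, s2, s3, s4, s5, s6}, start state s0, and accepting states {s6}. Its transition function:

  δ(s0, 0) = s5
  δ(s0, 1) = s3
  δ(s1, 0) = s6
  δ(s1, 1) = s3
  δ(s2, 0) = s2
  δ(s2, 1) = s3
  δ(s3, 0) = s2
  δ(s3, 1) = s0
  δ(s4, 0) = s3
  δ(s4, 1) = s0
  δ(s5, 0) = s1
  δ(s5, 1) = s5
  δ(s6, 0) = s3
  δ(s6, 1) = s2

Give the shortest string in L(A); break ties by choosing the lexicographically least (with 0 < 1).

A breadth-first search from s0 reaches an accepting state first via the path s0 → s5 → s1 → s6 on input 000.
No string of length < 3 is accepted (BFS exhausts all shorter strings without reaching an accepting state), and 000 is the lexicographically least accepting string of length 3.

000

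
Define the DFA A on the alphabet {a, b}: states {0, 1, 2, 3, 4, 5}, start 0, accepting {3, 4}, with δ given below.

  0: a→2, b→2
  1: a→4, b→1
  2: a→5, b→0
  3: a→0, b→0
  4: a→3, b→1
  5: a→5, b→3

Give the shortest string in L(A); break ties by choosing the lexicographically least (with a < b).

aab

A breadth-first search from 0 reaches an accepting state first via the path 0 → 2 → 5 → 3 on input aab.
No string of length < 3 is accepted (BFS exhausts all shorter strings without reaching an accepting state), and aab is the lexicographically least accepting string of length 3.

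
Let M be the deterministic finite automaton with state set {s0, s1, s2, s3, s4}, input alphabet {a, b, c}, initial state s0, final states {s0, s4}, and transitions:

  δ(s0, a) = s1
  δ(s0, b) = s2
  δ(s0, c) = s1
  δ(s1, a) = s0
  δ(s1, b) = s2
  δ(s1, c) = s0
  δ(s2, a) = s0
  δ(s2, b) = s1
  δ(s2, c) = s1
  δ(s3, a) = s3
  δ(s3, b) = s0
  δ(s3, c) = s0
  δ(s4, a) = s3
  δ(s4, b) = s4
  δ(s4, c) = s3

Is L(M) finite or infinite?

State s0 is reachable from the start and can reach an accepting state, and it lies on the cycle s0 → s1 → s0.
Traversing that cycle any number of times yields accepted strings of unbounded length, so the language is infinite.

infinite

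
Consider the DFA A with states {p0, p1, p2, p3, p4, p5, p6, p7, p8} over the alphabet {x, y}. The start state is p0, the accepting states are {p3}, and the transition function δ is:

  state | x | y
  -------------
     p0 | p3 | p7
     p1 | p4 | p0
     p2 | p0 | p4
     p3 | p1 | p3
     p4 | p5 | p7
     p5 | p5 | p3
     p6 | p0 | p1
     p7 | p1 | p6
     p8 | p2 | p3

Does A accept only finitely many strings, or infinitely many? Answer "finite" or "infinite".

infinite

State p0 is reachable from the start and can reach an accepting state, and it lies on the cycle p0 → p3 → p1 → p0.
Traversing that cycle any number of times yields accepted strings of unbounded length, so the language is infinite.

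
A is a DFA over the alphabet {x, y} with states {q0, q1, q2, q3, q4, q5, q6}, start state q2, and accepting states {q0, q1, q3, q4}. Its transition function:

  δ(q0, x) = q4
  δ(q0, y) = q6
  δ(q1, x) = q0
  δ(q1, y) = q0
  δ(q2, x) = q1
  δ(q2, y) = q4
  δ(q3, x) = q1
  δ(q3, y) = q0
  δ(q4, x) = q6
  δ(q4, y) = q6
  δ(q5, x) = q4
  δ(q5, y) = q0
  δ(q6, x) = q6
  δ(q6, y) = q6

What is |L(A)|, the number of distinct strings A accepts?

6

The useful subgraph on states {q0, q1, q2, q4} is acyclic, so L(A) is finite; the longest accepting path visits 4 useful states, giving maximum string length 3.
Counting accepting paths from q2 by length: 2 of length 1, 2 of length 2, 2 of length 3. Total 6.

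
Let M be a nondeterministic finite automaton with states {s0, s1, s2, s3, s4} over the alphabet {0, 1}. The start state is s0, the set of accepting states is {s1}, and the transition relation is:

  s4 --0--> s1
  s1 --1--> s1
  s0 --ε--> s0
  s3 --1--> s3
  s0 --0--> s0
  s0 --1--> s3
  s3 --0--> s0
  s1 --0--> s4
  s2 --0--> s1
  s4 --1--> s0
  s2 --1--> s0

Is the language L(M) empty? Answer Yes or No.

Yes

The states reachable from the start state are {s0, s3}.
None of the accepting states {s1} is reachable, so no string is accepted and L(M) = ∅.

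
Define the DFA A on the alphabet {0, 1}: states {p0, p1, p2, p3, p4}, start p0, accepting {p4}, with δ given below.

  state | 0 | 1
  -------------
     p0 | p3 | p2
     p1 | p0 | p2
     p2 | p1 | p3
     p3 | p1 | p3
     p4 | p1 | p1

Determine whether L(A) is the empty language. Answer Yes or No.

Yes

The states reachable from the start state are {p0, p1, p2, p3}.
None of the accepting states {p4} is reachable, so no string is accepted and L(A) = ∅.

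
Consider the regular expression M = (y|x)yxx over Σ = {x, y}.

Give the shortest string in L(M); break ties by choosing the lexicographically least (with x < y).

By inspection of the expression, no string of length less than 4 matches, and xyxx is the lexicographically first match of length 4.

xyxx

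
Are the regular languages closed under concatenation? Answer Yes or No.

If R₁ and R₂ are regular expressions for the two languages then R₁R₂ denotes L₁L₂; on automata, add ε-moves from every accepting state of an NFA for L₁ to the start state of an NFA for L₂ and keep only the second machine's accepting states.
So the regular languages are closed under concatenation.

Yes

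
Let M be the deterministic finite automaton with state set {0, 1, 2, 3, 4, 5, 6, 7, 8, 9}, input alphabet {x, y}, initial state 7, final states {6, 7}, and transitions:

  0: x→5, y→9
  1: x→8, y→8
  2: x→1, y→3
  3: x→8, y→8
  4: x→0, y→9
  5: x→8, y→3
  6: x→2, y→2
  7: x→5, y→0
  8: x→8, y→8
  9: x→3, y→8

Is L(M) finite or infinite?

The useful states (reachable from 7 and able to reach an accepting state) are {7}.
Restricted to these states the transition graph has no cycle, so every accepting path has bounded length and L is finite.

finite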